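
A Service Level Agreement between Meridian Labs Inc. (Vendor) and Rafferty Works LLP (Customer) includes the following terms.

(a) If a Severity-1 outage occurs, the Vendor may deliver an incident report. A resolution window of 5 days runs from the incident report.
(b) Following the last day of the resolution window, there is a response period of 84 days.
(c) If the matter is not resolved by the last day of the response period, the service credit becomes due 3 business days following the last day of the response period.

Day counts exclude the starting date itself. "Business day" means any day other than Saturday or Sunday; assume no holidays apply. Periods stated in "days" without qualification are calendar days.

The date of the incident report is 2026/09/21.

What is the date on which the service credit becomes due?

Adding 5 calendar days to 2026/09/21 gives 2026/09/26, which is the last day of the resolution window.
The last day of the response period: 84 calendar days after 2026/09/26 is 2026/12/19.
The date on which the service credit becomes due: 3 business days after Saturday, 2026/12/19, skipping weekends — Dec 21, Dec 22, Dec 23 — lands on Wednesday, 2026/12/23.

2026/12/23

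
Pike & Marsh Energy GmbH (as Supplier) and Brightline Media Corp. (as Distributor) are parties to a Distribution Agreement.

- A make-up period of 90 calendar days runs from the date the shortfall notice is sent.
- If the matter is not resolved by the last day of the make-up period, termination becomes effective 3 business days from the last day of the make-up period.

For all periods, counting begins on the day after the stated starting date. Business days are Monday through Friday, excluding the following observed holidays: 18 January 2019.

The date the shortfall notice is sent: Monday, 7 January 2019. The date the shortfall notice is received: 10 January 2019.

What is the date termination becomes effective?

10 April 2019

The last day of the make-up period: 90 calendar days after 7 January 2019 is 7 April 2019.
The date termination becomes effective: counting 3 business days from Sunday, 7 April 2019 (Apr 8, Apr 9, Apr 10, skipping weekends) reaches Wednesday, 10 April 2019.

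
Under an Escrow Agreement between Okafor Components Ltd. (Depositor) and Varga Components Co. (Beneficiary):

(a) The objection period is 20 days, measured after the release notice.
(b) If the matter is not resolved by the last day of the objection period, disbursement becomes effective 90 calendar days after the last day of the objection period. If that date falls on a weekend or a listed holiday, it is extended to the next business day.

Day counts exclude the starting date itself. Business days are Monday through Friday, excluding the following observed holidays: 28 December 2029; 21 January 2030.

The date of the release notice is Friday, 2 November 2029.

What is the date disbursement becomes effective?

20 February 2030

The last day of the objection period: 2 November 2029 + 20 days = 22 November 2029.
Adding 90 calendar days to 22 November 2029 gives 20 February 2030, which is the date disbursement becomes effective. 20 February 2030 is a Wednesday and is not a listed holiday, so no roll-forward applies.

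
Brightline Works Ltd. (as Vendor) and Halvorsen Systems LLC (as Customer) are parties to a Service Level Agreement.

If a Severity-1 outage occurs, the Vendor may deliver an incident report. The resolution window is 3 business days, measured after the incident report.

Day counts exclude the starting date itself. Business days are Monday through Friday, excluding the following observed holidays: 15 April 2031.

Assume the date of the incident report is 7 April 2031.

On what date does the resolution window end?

From Monday, 7 April 2031, 3 business days (Apr 8, Apr 9, Apr 10, skipping weekends) brings us to Thursday, 10 April 2031, which is the last day of the resolution window.

10 April 2031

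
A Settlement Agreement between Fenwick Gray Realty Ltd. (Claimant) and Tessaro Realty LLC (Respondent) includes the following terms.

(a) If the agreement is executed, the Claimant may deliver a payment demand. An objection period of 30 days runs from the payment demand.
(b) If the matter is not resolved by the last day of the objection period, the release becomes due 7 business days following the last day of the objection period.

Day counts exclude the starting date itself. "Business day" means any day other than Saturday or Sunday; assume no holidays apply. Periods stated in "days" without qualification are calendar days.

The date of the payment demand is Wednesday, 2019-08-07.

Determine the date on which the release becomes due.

2019-09-17

The last day of the objection period: 30 calendar days after 2019-08-07 is 2019-09-06.
The date on which the release becomes due: counting 7 business days from Friday, 2019-09-06 (Sep 9, Sep 10, Sep 11, Sep 12, Sep 13, Sep 16, Sep 17, skipping weekends) reaches Tuesday, 2019-09-17.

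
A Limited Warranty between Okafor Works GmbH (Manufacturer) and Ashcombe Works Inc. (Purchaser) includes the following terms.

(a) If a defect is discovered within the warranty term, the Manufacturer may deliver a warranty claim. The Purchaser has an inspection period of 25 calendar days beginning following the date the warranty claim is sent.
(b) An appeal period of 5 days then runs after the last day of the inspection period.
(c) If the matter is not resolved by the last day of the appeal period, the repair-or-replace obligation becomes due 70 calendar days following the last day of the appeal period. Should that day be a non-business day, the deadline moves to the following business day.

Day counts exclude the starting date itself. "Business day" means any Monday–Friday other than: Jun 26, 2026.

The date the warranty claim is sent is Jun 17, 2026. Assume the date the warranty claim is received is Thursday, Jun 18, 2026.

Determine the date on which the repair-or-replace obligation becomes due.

Sep 25, 2026

Adding 25 calendar days to Jun 17, 2026 gives Jul 12, 2026, which is the last day of the inspection period.
Adding 5 calendar days to Jul 12, 2026 gives Jul 17, 2026, which is the last day of the appeal period.
The date on which the repair-or-replace obligation becomes due: Jul 17, 2026 + 70 days = Sep 25, 2026. Sep 25, 2026 is a Friday and is not a listed holiday, so no roll-forward applies.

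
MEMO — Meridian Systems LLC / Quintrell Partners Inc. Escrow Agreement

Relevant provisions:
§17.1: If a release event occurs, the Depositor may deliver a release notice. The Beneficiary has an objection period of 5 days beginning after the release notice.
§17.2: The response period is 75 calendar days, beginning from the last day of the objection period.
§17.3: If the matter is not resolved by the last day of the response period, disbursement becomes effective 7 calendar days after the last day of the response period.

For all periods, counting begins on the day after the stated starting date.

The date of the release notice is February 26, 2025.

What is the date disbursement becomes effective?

The last day of the objection period: 5 calendar days after February 26, 2025 is March 3, 2025.
The last day of the response period: 75 calendar days after March 3, 2025 is May 17, 2025.
The date disbursement becomes effective: May 17, 2025 + 7 days = May 24, 2025.

May 24, 2025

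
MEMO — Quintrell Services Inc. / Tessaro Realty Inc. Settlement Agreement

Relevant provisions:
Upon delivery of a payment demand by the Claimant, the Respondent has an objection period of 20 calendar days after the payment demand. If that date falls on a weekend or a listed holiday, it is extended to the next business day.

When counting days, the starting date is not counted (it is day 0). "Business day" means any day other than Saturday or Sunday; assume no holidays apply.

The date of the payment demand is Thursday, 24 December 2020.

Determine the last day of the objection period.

The last day of the objection period: 20 calendar days after 24 December 2020 is 13 January 2021. 13 January 2021 is a Wednesday, so no roll-forward applies.

13 January 2021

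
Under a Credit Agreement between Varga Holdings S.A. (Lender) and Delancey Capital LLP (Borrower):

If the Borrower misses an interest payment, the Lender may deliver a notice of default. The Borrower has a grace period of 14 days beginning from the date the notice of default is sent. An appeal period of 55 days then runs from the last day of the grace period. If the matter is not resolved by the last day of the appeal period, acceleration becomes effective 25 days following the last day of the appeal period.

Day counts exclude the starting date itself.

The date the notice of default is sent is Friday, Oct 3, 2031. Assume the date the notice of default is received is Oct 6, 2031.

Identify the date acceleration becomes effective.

The last day of the grace period: Oct 3, 2031 + 14 days = Oct 17, 2031.
Adding 55 calendar days to Oct 17, 2031 gives Dec 11, 2031, which is the last day of the appeal period.
The date acceleration becomes effective: Dec 11, 2031 + 25 days = Jan 5, 2032.

Jan 5, 2032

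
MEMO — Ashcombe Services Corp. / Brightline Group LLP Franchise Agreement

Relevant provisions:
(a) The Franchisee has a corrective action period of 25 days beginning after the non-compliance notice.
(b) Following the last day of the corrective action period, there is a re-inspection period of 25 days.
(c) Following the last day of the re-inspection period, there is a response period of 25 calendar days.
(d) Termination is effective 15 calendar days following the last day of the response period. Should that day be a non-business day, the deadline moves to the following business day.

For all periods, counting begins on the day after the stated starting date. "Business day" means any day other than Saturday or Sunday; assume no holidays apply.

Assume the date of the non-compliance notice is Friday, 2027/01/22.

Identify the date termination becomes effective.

The last day of the corrective action period: 2027/01/22 + 25 days = 2027/02/16.
The last day of the re-inspection period: 25 calendar days after 2027/02/16 is 2027/03/13.
The last day of the response period: 2027/03/13 + 25 days = 2027/04/07.
The date termination becomes effective: 15 calendar days after 2027/04/07 is 2027/04/22. 2027/04/22 is a Thursday, so no roll-forward applies.

2027/04/22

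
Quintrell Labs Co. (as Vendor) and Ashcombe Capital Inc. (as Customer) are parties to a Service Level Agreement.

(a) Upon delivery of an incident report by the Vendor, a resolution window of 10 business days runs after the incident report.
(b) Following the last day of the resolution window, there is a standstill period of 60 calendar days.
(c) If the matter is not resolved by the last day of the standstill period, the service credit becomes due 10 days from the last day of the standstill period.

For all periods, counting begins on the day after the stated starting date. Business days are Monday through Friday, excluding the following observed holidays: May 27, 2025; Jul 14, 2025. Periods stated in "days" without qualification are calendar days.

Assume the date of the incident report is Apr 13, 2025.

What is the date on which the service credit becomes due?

Jul 4, 2025

From Sunday, Apr 13, 2025, 10 business days (Apr 14, Apr 15, Apr 16, Apr 17, Apr 18, Apr 21, Apr 22, Apr 23, Apr 24, Apr 25, skipping weekends) brings us to Friday, Apr 25, 2025, which is the last day of the resolution window.
The last day of the standstill period: 60 calendar days after Apr 25, 2025 is Jun 24, 2025.
Adding 10 calendar days to Jun 24, 2025 gives Jul 4, 2025, which is the date on which the service credit becomes due.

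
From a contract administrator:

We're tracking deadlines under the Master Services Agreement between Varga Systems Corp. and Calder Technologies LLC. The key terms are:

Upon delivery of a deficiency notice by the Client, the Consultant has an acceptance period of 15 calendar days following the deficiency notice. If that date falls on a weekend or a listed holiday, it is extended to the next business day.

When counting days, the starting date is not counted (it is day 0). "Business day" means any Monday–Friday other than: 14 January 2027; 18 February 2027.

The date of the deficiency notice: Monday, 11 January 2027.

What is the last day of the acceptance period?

The last day of the acceptance period: 11 January 2027 + 15 days = 26 January 2027. 26 January 2027 is a Tuesday and is not a listed holiday, so no roll-forward applies.

26 January 2027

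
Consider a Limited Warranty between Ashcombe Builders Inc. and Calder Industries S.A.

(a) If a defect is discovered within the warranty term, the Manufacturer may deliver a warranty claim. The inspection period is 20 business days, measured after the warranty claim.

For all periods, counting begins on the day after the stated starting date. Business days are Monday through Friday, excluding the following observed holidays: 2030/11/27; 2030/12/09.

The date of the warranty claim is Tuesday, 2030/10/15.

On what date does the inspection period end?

2030/11/12

The last day of the inspection period: counting 20 business days from Tuesday, 2030/10/15 (Oct 16, Oct 17, Oct 18, Oct 21, …, Nov 8, Nov 11, Nov 12, skipping weekends) reaches Tuesday, 2030/11/12.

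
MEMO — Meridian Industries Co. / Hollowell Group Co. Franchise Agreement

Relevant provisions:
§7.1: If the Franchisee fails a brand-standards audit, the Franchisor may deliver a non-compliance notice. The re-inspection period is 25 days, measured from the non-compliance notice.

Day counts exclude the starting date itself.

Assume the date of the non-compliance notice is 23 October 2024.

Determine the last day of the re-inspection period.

17 November 2024

Adding 25 calendar days to 23 October 2024 gives 17 November 2024, which is the last day of the re-inspection period.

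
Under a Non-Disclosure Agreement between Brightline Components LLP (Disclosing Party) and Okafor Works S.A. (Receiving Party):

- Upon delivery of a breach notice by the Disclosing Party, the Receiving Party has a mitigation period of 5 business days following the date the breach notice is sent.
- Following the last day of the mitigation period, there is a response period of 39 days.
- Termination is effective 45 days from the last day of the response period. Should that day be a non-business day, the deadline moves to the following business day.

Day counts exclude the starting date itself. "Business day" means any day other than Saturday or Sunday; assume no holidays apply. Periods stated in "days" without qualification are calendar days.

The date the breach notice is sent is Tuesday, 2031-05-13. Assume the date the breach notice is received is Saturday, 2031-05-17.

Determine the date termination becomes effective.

The last day of the mitigation period: counting 5 business days from Tuesday, 2031-05-13 (May 14, May 15, May 16, May 19, May 20, skipping weekends) reaches Tuesday, 2031-05-20.
Adding 39 calendar days to 2031-05-20 gives 2031-06-28, which is the last day of the response period.
The date termination becomes effective: 45 calendar days after 2031-06-28 is 2031-08-12. 2031-08-12 is a Tuesday, so no roll-forward applies.

2031-08-12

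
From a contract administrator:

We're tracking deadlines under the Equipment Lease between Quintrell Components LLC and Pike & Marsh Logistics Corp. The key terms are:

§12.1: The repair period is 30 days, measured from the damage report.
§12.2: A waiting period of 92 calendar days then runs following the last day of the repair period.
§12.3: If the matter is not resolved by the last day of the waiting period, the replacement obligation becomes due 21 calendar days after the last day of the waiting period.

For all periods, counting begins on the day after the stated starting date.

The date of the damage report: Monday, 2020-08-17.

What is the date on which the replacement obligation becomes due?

The last day of the repair period: 2020-08-17 + 30 days = 2020-09-16.
Adding 92 calendar days to 2020-09-16 gives 2020-12-17, which is the last day of the waiting period.
The date on which the replacement obligation becomes due: 21 calendar days after 2020-12-17 is 2021-01-07.

2021-01-07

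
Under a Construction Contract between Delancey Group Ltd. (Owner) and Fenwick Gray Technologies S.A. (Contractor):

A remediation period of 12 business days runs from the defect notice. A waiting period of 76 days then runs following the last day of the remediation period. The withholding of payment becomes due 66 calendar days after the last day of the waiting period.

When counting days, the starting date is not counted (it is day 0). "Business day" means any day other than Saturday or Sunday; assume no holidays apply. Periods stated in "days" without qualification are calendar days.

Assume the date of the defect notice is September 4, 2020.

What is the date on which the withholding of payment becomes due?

From Friday, September 4, 2020, 12 business days (Sep 7, Sep 8, Sep 9, Sep 10, …, Sep 18, Sep 21, Sep 22, skipping weekends) brings us to Tuesday, September 22, 2020, which is the last day of the remediation period.
The last day of the waiting period: September 22, 2020 + 76 days = December 7, 2020.
The date on which the withholding of payment becomes due: 66 calendar days after December 7, 2020 is February 11, 2021.

February 11, 2021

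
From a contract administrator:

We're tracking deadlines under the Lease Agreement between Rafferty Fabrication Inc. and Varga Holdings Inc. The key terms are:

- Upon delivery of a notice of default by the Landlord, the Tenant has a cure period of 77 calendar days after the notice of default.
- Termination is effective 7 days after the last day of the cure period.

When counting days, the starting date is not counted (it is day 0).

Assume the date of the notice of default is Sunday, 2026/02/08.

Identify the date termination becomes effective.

2026/05/03

Adding 77 calendar days to 2026/02/08 gives 2026/04/26, which is the last day of the cure period.
The date termination becomes effective: 2026/04/26 + 7 days = 2026/05/03.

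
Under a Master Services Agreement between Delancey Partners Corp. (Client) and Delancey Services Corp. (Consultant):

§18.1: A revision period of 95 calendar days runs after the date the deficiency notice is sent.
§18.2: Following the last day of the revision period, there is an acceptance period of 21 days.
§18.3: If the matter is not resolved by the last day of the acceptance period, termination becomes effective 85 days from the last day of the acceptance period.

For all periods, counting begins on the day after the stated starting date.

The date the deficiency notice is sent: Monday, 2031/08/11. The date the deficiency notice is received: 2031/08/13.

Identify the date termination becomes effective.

2032/02/28

The last day of the revision period: 2031/08/11 + 95 days = 2031/11/14.
The last day of the acceptance period: 2031/11/14 + 21 days = 2031/12/05.
Adding 85 calendar days to 2031/12/05 gives 2032/02/28, which is the date termination becomes effective.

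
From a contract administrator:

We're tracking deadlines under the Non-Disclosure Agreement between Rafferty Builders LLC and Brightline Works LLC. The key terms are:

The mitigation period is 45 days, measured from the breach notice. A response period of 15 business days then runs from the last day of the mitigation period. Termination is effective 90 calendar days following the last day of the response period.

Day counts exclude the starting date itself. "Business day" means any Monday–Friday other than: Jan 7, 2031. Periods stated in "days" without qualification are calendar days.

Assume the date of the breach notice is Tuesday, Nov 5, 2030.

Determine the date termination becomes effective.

The last day of the mitigation period: Nov 5, 2030 + 45 days = Dec 20, 2030.
The last day of the response period: counting 15 business days from Friday, Dec 20, 2030 (Dec 23, Dec 24, Dec 25, Dec 26, …, Jan 9, Jan 10, Jan 13, skipping weekends and the listed holiday on Jan 7) reaches Monday, Jan 13, 2031.
The date termination becomes effective: Jan 13, 2031 + 90 days = Apr 13, 2031.

Apr 13, 2031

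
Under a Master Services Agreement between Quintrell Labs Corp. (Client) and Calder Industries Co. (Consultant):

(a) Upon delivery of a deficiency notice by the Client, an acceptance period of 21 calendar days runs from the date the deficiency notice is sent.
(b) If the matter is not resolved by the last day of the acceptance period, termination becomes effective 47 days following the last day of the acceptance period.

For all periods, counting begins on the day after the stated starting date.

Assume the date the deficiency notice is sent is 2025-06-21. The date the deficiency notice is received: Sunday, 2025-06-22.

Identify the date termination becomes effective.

Adding 21 calendar days to 2025-06-21 gives 2025-07-12, which is the last day of the acceptance period.
The date termination becomes effective: 47 calendar days after 2025-07-12 is 2025-08-28.

2025-08-28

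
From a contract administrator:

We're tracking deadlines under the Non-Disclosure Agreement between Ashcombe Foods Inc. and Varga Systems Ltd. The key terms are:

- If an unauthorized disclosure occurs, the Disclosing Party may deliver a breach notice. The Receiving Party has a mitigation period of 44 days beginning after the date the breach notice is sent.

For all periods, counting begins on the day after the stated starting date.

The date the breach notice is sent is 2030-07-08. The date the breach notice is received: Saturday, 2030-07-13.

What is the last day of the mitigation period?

2030-08-21

Adding 44 calendar days to 2030-07-08 gives 2030-08-21, which is the last day of the mitigation period.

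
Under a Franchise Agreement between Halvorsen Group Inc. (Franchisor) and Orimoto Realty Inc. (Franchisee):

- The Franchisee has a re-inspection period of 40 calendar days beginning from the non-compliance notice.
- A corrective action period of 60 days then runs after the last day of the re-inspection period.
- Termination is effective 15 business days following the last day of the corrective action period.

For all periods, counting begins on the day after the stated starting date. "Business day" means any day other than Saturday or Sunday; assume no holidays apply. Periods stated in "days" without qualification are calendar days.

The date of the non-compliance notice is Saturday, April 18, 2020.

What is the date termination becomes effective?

August 17, 2020

The last day of the re-inspection period: 40 calendar days after April 18, 2020 is May 28, 2020.
The last day of the corrective action period: May 28, 2020 + 60 days = July 27, 2020.
The date termination becomes effective: 15 business days after Monday, July 27, 2020, skipping weekends — Jul 28, Jul 29, Jul 30, Jul 31, …, Aug 13, Aug 14, Aug 17 — lands on Monday, August 17, 2020.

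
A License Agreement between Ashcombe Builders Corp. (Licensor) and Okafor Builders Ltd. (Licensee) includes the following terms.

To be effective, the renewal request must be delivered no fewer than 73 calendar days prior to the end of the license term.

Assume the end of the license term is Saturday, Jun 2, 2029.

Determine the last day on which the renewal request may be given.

Mar 21, 2029

Jun 2, 2029 minus 73 days is Mar 21, 2029.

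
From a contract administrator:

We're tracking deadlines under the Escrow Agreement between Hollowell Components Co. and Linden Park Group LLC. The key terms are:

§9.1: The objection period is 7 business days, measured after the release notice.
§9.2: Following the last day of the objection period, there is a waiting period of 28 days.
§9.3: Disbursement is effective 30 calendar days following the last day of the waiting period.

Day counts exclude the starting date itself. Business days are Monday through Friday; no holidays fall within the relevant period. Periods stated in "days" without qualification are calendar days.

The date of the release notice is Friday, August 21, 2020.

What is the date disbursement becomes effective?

October 29, 2020

The last day of the objection period: 7 business days after Friday, August 21, 2020, skipping weekends — Aug 24, Aug 25, Aug 26, Aug 27, Aug 28, Aug 31, Sep 1 — lands on Tuesday, September 1, 2020.
Adding 28 calendar days to September 1, 2020 gives September 29, 2020, which is the last day of the waiting period.
Adding 30 calendar days to September 29, 2020 gives October 29, 2020, which is the date disbursement becomes effective.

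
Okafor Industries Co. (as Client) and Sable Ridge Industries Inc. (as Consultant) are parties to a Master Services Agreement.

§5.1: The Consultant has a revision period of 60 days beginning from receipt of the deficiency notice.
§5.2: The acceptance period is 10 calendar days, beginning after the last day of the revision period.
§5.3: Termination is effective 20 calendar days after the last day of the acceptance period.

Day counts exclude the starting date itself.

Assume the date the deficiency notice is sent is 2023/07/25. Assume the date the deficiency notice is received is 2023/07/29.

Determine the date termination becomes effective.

Adding 60 calendar days to 2023/07/29 gives 2023/09/27, which is the last day of the revision period.
Adding 10 calendar days to 2023/09/27 gives 2023/10/07, which is the last day of the acceptance period.
The date termination becomes effective: 20 calendar days after 2023/10/07 is 2023/10/27.

2023/10/27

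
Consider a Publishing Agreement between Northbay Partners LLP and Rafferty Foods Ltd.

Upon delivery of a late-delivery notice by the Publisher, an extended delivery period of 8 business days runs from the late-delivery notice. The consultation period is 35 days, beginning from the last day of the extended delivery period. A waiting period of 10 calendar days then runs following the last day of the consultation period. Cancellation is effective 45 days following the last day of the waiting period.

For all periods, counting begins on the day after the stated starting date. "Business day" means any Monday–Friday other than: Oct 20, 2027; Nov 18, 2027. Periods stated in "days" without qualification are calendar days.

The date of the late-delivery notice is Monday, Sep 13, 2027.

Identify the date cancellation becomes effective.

Dec 22, 2027

The last day of the extended delivery period: counting 8 business days from Monday, Sep 13, 2027 (Sep 14, Sep 15, Sep 16, Sep 17, Sep 20, Sep 21, Sep 22, Sep 23, skipping weekends) reaches Thursday, Sep 23, 2027.
Adding 35 calendar days to Sep 23, 2027 gives Oct 28, 2027, which is the last day of the consultation period.
Adding 10 calendar days to Oct 28, 2027 gives Nov 7, 2027, which is the last day of the waiting period.
The date cancellation becomes effective: Nov 7, 2027 + 45 days = Dec 22, 2027.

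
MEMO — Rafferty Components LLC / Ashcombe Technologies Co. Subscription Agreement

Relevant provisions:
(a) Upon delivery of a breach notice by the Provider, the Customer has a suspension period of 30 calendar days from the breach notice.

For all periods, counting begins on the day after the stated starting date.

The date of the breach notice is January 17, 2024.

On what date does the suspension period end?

The last day of the suspension period: January 17, 2024 + 30 days = February 16, 2024.

February 16, 2024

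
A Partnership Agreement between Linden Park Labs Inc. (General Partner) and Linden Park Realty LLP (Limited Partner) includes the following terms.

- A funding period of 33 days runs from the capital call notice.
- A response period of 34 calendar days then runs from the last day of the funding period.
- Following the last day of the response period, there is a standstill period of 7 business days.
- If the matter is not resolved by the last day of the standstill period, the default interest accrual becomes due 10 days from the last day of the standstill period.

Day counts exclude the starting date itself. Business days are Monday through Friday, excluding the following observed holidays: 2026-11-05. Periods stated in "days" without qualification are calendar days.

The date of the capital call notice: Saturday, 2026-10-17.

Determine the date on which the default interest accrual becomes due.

Adding 33 calendar days to 2026-10-17 gives 2026-11-19, which is the last day of the funding period.
The last day of the response period: 34 calendar days after 2026-11-19 is 2026-12-23.
The last day of the standstill period: 7 business days after Wednesday, 2026-12-23, skipping weekends — Dec 24, Dec 25, Dec 28, Dec 29, Dec 30, Dec 31, Jan 1 — lands on Friday, 2027-01-01.
The date on which the default interest accrual becomes due: 10 calendar days after 2027-01-01 is 2027-01-11.

2027-01-11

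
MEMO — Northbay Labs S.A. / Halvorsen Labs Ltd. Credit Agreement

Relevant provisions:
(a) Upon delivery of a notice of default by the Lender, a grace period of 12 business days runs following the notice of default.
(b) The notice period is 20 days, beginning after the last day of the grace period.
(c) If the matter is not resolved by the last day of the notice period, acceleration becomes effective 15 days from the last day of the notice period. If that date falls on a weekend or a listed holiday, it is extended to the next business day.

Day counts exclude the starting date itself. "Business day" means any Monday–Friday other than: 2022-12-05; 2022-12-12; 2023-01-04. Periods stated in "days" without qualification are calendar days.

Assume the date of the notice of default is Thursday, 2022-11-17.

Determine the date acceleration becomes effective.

The last day of the grace period: 12 business days after Thursday, 2022-11-17, skipping weekends and the listed holiday on Dec 5 — Nov 18, Nov 21, Nov 22, Nov 23, …, Dec 1, Dec 2, Dec 6 — lands on Tuesday, 2022-12-06.
The last day of the notice period: 2022-12-06 + 20 days = 2022-12-26.
Adding 15 calendar days to 2022-12-26 gives 2023-01-10, which is the date acceleration becomes effective. 2023-01-10 is a Tuesday and is not a listed holiday, so no roll-forward applies.

2023-01-10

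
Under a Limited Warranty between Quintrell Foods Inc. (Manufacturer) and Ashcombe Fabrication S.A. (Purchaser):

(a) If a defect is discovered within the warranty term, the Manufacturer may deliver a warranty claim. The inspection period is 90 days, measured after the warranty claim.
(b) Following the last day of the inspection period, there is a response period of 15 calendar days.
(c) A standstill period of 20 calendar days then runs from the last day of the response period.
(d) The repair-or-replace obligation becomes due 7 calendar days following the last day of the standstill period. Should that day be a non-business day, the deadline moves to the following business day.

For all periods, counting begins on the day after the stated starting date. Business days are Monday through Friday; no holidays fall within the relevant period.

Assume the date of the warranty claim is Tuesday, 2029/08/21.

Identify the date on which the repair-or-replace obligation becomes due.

2029/12/31

Adding 90 calendar days to 2029/08/21 gives 2029/11/19, which is the last day of the inspection period.
The last day of the response period: 2029/11/19 + 15 days = 2029/12/04.
The last day of the standstill period: 2029/12/04 + 20 days = 2029/12/24.
Adding 7 calendar days to 2029/12/24 gives 2029/12/31, which is the date on which the repair-or-replace obligation becomes due. 2029/12/31 is a Monday, so no roll-forward applies.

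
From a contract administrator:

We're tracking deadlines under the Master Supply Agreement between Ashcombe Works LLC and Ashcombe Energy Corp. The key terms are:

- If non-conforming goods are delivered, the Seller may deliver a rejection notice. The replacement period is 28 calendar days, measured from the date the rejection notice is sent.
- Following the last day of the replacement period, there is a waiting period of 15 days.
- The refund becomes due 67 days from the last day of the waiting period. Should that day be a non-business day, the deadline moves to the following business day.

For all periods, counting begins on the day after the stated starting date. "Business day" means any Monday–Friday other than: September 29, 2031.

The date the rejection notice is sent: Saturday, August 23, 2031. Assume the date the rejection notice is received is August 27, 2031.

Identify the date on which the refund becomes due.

Adding 28 calendar days to August 23, 2031 gives September 20, 2031, which is the last day of the replacement period.
The last day of the waiting period: 15 calendar days after September 20, 2031 is October 5, 2031.
The date on which the refund becomes due: 67 calendar days after October 5, 2031 is December 11, 2031. December 11, 2031 is a Thursday and is not a listed holiday, so no roll-forward applies.

December 11, 2031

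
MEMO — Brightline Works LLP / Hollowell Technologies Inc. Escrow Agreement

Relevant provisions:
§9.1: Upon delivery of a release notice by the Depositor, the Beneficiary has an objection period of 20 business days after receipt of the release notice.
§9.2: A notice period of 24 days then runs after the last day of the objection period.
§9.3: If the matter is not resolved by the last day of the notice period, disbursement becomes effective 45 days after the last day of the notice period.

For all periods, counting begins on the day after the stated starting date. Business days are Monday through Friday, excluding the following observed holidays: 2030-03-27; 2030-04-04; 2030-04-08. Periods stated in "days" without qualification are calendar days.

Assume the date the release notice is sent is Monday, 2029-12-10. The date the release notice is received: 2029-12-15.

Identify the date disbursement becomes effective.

From Saturday, 2029-12-15, 20 business days (Dec 17, Dec 18, Dec 19, Dec 20, …, Jan 9, Jan 10, Jan 11, skipping weekends) brings us to Friday, 2030-01-11, which is the last day of the objection period.
The last day of the notice period: 24 calendar days after 2030-01-11 is 2030-02-04.
Adding 45 calendar days to 2030-02-04 gives 2030-03-21, which is the date disbursement becomes effective.

2030-03-21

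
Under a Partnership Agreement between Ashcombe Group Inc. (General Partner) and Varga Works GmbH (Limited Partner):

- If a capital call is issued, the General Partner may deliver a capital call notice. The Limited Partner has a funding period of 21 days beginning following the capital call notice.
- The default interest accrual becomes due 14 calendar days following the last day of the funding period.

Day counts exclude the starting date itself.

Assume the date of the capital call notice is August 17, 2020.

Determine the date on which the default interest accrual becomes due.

Adding 21 calendar days to August 17, 2020 gives September 7, 2020, which is the last day of the funding period.
Adding 14 calendar days to September 7, 2020 gives September 21, 2020, which is the date on which the default interest accrual becomes due.

September 21, 2020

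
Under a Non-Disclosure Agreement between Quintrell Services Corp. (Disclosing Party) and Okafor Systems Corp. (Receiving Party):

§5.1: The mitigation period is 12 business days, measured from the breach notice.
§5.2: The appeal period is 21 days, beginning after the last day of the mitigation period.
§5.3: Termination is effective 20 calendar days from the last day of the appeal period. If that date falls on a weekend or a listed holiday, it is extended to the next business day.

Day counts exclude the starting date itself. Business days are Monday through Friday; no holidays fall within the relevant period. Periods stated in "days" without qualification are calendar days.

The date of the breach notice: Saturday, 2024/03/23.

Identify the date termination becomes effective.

2024/05/20

The last day of the mitigation period: counting 12 business days from Saturday, 2024/03/23 (Mar 25, Mar 26, Mar 27, Mar 28, …, Apr 5, Apr 8, Apr 9, skipping weekends) reaches Tuesday, 2024/04/09.
The last day of the appeal period: 2024/04/09 + 21 days = 2024/04/30.
Adding 20 calendar days to 2024/04/30 gives 2024/05/20, which is the date termination becomes effective. 2024/05/20 is a Monday, so no roll-forward applies.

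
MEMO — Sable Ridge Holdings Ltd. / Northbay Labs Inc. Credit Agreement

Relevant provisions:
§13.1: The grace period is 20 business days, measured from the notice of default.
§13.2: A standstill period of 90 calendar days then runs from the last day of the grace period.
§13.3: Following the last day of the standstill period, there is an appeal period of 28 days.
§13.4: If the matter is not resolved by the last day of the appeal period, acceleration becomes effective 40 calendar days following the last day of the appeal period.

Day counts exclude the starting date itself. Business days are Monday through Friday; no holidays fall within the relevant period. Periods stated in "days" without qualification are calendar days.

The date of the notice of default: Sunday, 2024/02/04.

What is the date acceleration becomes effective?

2024/08/06

The last day of the grace period: 20 business days after Sunday, 2024/02/04, skipping weekends — Feb 5, Feb 6, Feb 7, Feb 8, …, Feb 28, Feb 29, Mar 1 — lands on Friday, 2024/03/01.
Adding 90 calendar days to 2024/03/01 gives 2024/05/30, which is the last day of the standstill period.
The last day of the appeal period: 28 calendar days after 2024/05/30 is 2024/06/27.
The date acceleration becomes effective: 2024/06/27 + 40 days = 2024/08/06.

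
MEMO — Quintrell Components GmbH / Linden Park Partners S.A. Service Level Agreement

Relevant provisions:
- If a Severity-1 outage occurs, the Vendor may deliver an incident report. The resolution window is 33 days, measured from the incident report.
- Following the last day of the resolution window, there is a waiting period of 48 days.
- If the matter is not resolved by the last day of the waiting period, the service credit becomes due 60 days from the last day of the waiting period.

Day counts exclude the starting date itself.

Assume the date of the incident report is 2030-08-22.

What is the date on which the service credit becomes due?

2031-01-10

Adding 33 calendar days to 2030-08-22 gives 2030-09-24, which is the last day of the resolution window.
The last day of the waiting period: 48 calendar days after 2030-09-24 is 2030-11-11.
The date on which the service credit becomes due: 2030-11-11 + 60 days = 2031-01-10.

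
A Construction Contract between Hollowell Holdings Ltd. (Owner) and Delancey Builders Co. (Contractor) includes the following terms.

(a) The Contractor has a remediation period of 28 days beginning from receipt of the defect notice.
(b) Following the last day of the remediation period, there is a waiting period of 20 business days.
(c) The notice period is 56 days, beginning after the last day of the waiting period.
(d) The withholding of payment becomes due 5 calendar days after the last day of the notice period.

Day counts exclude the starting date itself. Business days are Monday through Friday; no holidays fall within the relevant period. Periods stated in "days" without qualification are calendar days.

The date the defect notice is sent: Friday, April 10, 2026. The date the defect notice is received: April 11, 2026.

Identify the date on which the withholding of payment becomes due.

August 5, 2026

The last day of the remediation period: April 11, 2026 + 28 days = May 9, 2026.
From Saturday, May 9, 2026, 20 business days (May 11, May 12, May 13, May 14, …, Jun 3, Jun 4, Jun 5, skipping weekends) brings us to Friday, June 5, 2026, which is the last day of the waiting period.
Adding 56 calendar days to June 5, 2026 gives July 31, 2026, which is the last day of the notice period.
The date on which the withholding of payment becomes due: 5 calendar days after July 31, 2026 is August 5, 2026.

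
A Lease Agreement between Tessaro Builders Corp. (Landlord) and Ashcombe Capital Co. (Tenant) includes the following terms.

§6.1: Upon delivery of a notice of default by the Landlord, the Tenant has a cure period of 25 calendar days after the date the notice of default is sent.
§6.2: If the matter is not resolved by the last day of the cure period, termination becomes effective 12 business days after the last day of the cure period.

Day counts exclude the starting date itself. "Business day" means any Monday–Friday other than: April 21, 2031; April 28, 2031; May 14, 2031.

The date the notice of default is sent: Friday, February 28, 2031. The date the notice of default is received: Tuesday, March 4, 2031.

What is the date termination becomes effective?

Adding 25 calendar days to February 28, 2031 gives March 25, 2031, which is the last day of the cure period.
The date termination becomes effective: counting 12 business days from Tuesday, March 25, 2031 (Mar 26, Mar 27, Mar 28, Mar 31, …, Apr 8, Apr 9, Apr 10, skipping weekends) reaches Thursday, April 10, 2031.

April 10, 2031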